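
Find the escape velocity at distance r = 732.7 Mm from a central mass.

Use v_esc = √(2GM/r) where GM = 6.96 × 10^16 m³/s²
r = 732.7 Mm = 7.327 × 10^8 m
GM = 6.96 × 10^16 m³/s²
2GM/r = 2 × (6.96 × 10^16) / (7.327 × 10^8) = 1.89982 × 10^8 m²/s²
v_esc = √(2GM/r) = 13783.4 m/s ≈ 13.78 km/s

Final answer: 13.78 km/s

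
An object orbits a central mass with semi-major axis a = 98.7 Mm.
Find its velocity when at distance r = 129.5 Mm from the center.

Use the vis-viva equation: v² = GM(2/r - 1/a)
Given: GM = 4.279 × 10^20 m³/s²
a = 98.7 Mm = 9.87 × 10^7 m
r = 129.5 Mm = 1.295 × 10^8 m
GM = 4.279 × 10^20 m³/s²
2/r − 1/a = 1.5444 × 10^-8 − 1.01317 × 10^-8 = 5.3123 × 10^-9 m⁻¹
v² = GM (2/r − 1/a) = 2.27313 × 10^12 m²/s²
v = 1.50769 × 10^6 m/s ≈ 1508 km/s

Final answer: 1508 km/s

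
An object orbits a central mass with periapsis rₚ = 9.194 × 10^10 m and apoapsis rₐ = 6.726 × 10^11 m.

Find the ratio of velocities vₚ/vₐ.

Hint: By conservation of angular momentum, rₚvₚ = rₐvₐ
rₚ = 9.194 × 10^10 m
rₐ = 6.726 × 10^11 m
rₚvₚ = rₐvₐ  ⇒  vₚ/vₐ = rₐ/rₚ
vₚ/vₐ = (6.726 × 10^11) / (9.194 × 10^10) = 7.31564

Final answer: vₚ/vₐ = 7.316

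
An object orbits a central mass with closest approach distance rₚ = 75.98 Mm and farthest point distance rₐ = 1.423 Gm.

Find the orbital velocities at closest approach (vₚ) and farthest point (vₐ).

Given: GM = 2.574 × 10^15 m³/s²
rₚ = 75.98 Mm = 7.598 × 10^7 m
rₐ = 1.423 Gm = 1.423 × 10^9 m
GM = 2.574 × 10^15 m³/s²
a = (rₚ + rₐ)/2 = 7.4949 × 10^8 m
Vis-viva: v² = GM (2/r − 1/a)
vₚ² = 2.574 × 10^15 × (2.63227 × 10^-8 − 1.33424 × 10^-9) = 6.43203 × 10^7 m²/s²
vₚ = 8020 m/s ≈ 8.02 km/s
vₐ² = 2.574 × 10^15 × (1.40548 × 10^-9 − 1.33424 × 10^-9) = 183374 m²/s²
vₐ = 428.222 m/s ≈ 428.2 m/s

Final answer: vₚ = 8.02 km/s, vₐ = 428.2 m/s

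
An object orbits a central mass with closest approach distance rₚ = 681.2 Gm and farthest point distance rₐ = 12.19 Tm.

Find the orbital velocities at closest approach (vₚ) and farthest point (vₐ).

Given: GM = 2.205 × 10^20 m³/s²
rₚ = 681.2 Gm = 6.812 × 10^11 m
rₐ = 12.19 Tm = 1.219 × 10^13 m
GM = 2.205 × 10^20 m³/s²
a = (rₚ + rₐ)/2 = 6.4356 × 10^12 m
Vis-viva: v² = GM (2/r − 1/a)
vₚ² = 2.205 × 10^20 × (2.936 × 10^-12 − 1.55386 × 10^-13) = 6.13124 × 10^8 m²/s²
vₚ = 24761.3 m/s ≈ 24.76 km/s
vₐ² = 2.205 × 10^20 × (1.64069 × 10^-13 − 1.55386 × 10^-13) = 1.91465 × 10^6 m²/s²
vₐ = 1383.71 m/s ≈ 1.384 km/s

Final answer: vₚ = 24.76 km/s, vₐ = 1.384 km/s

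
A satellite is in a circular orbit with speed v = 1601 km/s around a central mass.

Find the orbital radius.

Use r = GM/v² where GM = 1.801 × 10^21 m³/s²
v = 1601 km/s = 1.601 × 10^6 m/s
GM = 1.801 × 10^21 m³/s²
v² = 2.5632 × 10^12 m²/s²
r = GM/v² = (1.801 × 10^21) / (2.5632 × 10^12) = 7.02637 × 10^8 m ≈ 7.026 × 10^8 m

Final answer: 7.026 × 10^8 m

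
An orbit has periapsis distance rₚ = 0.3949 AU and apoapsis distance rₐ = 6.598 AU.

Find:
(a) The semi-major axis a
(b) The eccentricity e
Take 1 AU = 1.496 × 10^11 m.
rₚ = 0.3949 AU = 5.9077 × 10^10 m
rₐ = 6.598 AU = 9.87061 × 10^11 m
(a) a = (rₚ + rₐ)/2 = 5.23069 × 10^11 m ≈ 3.496 AU
(b) e = (rₐ − rₚ)/(rₐ + rₚ) = (9.27984 × 10^11) / (1.04614 × 10^12) = 0.887057

Final answer:
(a) a = 3.496 AU
(b) e = 0.8871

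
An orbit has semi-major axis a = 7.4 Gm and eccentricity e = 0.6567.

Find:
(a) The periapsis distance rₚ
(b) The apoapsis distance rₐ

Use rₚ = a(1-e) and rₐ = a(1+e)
a = 7.4 Gm = 7.4 × 10^9 m
e = 0.6567:  1 − e = 0.3433,  1 + e = 1.6567
(a) rₚ = a(1 − e) = 7.4 × 10^9 m × 0.3433 = 2.54042 × 10^9 m ≈ 2.54 Gm
(b) rₐ = a(1 + e) = 7.4 × 10^9 m × 1.6567 = 1.22596 × 10^10 m ≈ 12.26 Gm

Final answer:
(a) rₚ = 2.54 Gm
(b) rₐ = 12.26 Gm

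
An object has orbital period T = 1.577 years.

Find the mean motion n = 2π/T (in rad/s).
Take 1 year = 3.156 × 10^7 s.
T = 1.577 years = 4.97701 × 10^7 s
n = 2π / (4.97701 × 10^7 s) = 1.26244 × 10^-7 rad/s ≈ 1.262 × 10^-7 rad/s

Final answer: n = 1.262 × 10^-7 rad/s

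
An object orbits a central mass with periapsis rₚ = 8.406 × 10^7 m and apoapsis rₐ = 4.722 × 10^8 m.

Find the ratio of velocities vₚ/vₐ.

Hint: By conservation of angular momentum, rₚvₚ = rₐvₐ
rₚ = 8.406 × 10^7 m
rₐ = 4.722 × 10^8 m
rₚvₚ = rₐvₐ  ⇒  vₚ/vₐ = rₐ/rₚ
vₚ/vₐ = (4.722 × 10^8) / (8.406 × 10^7) = 5.61742

Final answer: vₚ/vₐ = 5.617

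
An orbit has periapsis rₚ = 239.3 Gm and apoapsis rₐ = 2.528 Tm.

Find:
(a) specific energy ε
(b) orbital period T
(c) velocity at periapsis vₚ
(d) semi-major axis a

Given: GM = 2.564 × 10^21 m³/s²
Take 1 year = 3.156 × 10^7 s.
rₚ = 239.3 Gm = 2.393 × 10^11 m
rₐ = 2.528 Tm = 2.528 × 10^12 m
GM = 2.564 × 10^21 m³/s²
a = (rₚ + rₐ)/2 = 1.38365 × 10^12 m
e = (rₐ − rₚ)/(rₐ + rₚ) = (2.2887 × 10^12) / (2.7673 × 10^12) = 0.827052
(a) 2a = 2.7673 × 10^12 m;  ε = −GM/(2a) = -9.26535 × 10^8 J/kg ≈ -926.5 MJ/kg
(b) a³ = 2.64898 × 10^36 m³;  T = 2π √(a³/GM) = 2π × 3.21426 × 10^7 s = 2.01958 × 10^8 s ≈ 6.399 years
(c) vₚ² = GM (2/rₚ − 1/a) = 2.564 × 10^21 × (8.35771 × 10^-12 − 7.22726 × 10^-13) = 1.95761 × 10^10 m²/s²;  vₚ = 139915 m/s ≈ 139.9 km/s
(d) a = 1.38365 × 10^12 m ≈ 1.384 Tm

Final answer:
(a) specific energy ε = -926.5 MJ/kg
(b) orbital period T = 6.399 years
(c) velocity at periapsis vₚ = 139.9 km/s
(d) semi-major axis a = 1.384 Tm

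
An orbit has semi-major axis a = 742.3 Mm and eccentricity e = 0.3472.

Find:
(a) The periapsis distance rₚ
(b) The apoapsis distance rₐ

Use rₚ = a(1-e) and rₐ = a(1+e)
a = 742.3 Mm = 7.423 × 10^8 m
e = 0.3472:  1 − e = 0.6528,  1 + e = 1.3472
(a) rₚ = a(1 − e) = 7.423 × 10^8 m × 0.6528 = 4.84573 × 10^8 m ≈ 484.6 Mm
(b) rₐ = a(1 + e) = 7.423 × 10^8 m × 1.3472 = 1.00003 × 10^9 m ≈ 1 Gm

Final answer:
(a) rₚ = 484.6 Mm
(b) rₐ = 1 Gm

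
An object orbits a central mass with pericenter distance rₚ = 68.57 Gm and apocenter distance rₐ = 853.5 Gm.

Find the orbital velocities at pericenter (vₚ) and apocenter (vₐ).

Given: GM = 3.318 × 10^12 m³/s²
rₚ = 68.57 Gm = 6.857 × 10^10 m
rₐ = 853.5 Gm = 8.535 × 10^11 m
GM = 3.318 × 10^12 m³/s²
a = (rₚ + rₐ)/2 = 4.61035 × 10^11 m
Vis-viva: v² = GM (2/r − 1/a)
vₚ² = 3.318 × 10^12 × (2.91673 × 10^-11 − 2.16903 × 10^-12) = 89.5802 m²/s²
vₚ = 9.46468 m/s ≈ 9.465 m/s
vₐ² = 3.318 × 10^12 × (2.34329 × 10^-12 − 2.16903 × 10^-12) = 0.578193 m²/s²
vₐ = 0.76039 m/s ≈ 0.7604 m/s

Final answer: vₚ = 9.465 m/s, vₐ = 0.7604 m/s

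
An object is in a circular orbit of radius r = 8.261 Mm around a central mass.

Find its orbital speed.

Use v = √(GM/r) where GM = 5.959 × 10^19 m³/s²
r = 8.261 Mm = 8.261 × 10^6 m
GM = 5.959 × 10^19 m³/s²
GM/r = (5.959 × 10^19) / (8.261 × 10^6) = 7.21341 × 10^12 m²/s²
v = √(GM/r) = 2.68578 × 10^6 m/s ≈ 2686 km/s

Final answer: 2686 km/s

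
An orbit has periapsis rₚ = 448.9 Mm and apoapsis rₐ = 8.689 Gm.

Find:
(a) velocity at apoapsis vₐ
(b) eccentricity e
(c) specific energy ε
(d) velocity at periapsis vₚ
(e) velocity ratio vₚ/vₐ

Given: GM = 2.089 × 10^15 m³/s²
rₚ = 448.9 Mm = 4.489 × 10^8 m
rₐ = 8.689 Gm = 8.689 × 10^9 m
GM = 2.089 × 10^15 m³/s²
a = (rₚ + rₐ)/2 = 4.56895 × 10^9 m
e = (rₐ − rₚ)/(rₐ + rₚ) = (8.2401 × 10^9) / (9.1379 × 10^9) = 0.90175
(a) vₐ² = GM (2/rₐ − 1/a) = 2.089 × 10^15 × (2.30176 × 10^-10 − 2.18869 × 10^-10) = 23621.2 m²/s²;  vₐ = 153.692 m/s ≈ 153.7 m/s
(b) e = 0.90175 ≈ 0.9017
(c) 2a = 9.1379 × 10^9 m;  ε = −GM/(2a) = -228608 J/kg ≈ -228.6 kJ/kg
(d) vₚ² = GM (2/rₚ − 1/a) = 2.089 × 10^15 × (4.45534 × 10^-9 − 2.18869 × 10^-10) = 8.84998 × 10^6 m²/s²;  vₚ = 2974.89 m/s ≈ 2.975 km/s
(e) vₚ/vₐ = rₐ/rₚ (angular momentum) = (8.689 × 10^9) / (4.489 × 10^8) = 19.3562 ≈ 19.36

Final answer:
(a) velocity at apoapsis vₐ = 153.7 m/s
(b) eccentricity e = 0.9017
(c) specific energy ε = -228.6 kJ/kg
(d) velocity at periapsis vₚ = 2.975 km/s
(e) velocity ratio vₚ/vₐ = 19.36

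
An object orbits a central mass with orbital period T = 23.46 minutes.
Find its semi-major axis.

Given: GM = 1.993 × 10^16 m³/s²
T = 23.46 minutes = 1407.6 s
GM = 1.993 × 10^16 m³/s²
Kepler's third law: a³ = GM T² / (4π²)
T² = 1.98134 × 10^6 s²
a³ = (1.993 × 10^16) × (1.98134 × 10^6) / (4π²) = 1.00024 × 10^21 m³
a = (a³)^(1/3) = 1.00008 × 10^7 m ≈ 10 Mm

Final answer: 10 Mm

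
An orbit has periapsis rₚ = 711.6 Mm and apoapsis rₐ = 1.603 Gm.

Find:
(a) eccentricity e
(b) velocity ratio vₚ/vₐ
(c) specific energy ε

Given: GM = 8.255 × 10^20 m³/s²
rₚ = 711.6 Mm = 7.116 × 10^8 m
rₐ = 1.603 Gm = 1.603 × 10^9 m
GM = 8.255 × 10^20 m³/s²
a = (rₚ + rₐ)/2 = 1.1573 × 10^9 m
e = (rₐ − rₚ)/(rₐ + rₚ) = (8.914 × 10^8) / (2.3146 × 10^9) = 0.385121
(a) e = 0.385121 ≈ 0.3851
(b) vₚ/vₐ = rₐ/rₚ (angular momentum) = (1.603 × 10^9) / (7.116 × 10^8) = 2.25267 ≈ 2.253
(c) 2a = 2.3146 × 10^9 m;  ε = −GM/(2a) = -3.56649 × 10^11 J/kg ≈ -356.6 GJ/kg

Final answer:
(a) eccentricity e = 0.3851
(b) velocity ratio vₚ/vₐ = 2.253
(c) specific energy ε = -356.6 GJ/kg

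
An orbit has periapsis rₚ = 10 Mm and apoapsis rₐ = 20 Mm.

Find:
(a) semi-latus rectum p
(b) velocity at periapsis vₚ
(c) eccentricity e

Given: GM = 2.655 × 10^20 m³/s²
rₚ = 10 Mm = 1 × 10^7 m
rₐ = 20 Mm = 2 × 10^7 m
GM = 2.655 × 10^20 m³/s²
a = (rₚ + rₐ)/2 = 1.5 × 10^7 m
e = (rₐ − rₚ)/(rₐ + rₚ) = (1 × 10^7) / (3 × 10^7) = 0.333333
(a) 1 − e² = 0.888889;  p = a(1 − e²) = 1.5 × 10^7 × 0.888889 = 1.33333 × 10^7 m ≈ 13.33 Mm
(b) vₚ² = GM (2/rₚ − 1/a) = 2.655 × 10^20 × (2 × 10^-7 − 6.66667 × 10^-8) = 3.54 × 10^13 m²/s²;  vₚ = 5.94979 × 10^6 m/s ≈ 5950 km/s
(c) e = 0.333333 ≈ 0.3333

Final answer:
(a) semi-latus rectum p = 13.33 Mm
(b) velocity at periapsis vₚ = 5950 km/s
(c) eccentricity e = 0.3333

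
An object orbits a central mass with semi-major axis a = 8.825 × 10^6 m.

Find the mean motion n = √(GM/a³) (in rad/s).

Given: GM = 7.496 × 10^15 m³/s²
a = 8.825 × 10^6 m
GM = 7.496 × 10^15 m³/s²
a³ = 6.87297 × 10^20 m³
GM/a³ = (7.496 × 10^15) / (6.87297 × 10^20) = 1.09065 × 10^-5 s⁻²
n = √(GM/a³) = 0.0033025 rad/s ≈ 0.003302 rad/s

Final answer: n = 0.003302 rad/s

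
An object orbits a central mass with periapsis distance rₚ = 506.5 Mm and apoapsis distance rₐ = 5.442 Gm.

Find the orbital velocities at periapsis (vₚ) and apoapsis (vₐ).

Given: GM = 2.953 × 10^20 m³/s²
rₚ = 506.5 Mm = 5.065 × 10^8 m
rₐ = 5.442 Gm = 5.442 × 10^9 m
GM = 2.953 × 10^20 m³/s²
a = (rₚ + rₐ)/2 = 2.97425 × 10^9 m
Vis-viva: v² = GM (2/r − 1/a)
vₚ² = 2.953 × 10^20 × (3.94867 × 10^-9 − 3.36219 × 10^-10) = 1.06676 × 10^12 m²/s²
vₚ = 1.03284 × 10^6 m/s ≈ 1033 km/s
vₐ² = 2.953 × 10^20 × (3.67512 × 10^-10 − 3.36219 × 10^-10) = 9.24074 × 10^9 m²/s²
vₐ = 96128.8 m/s ≈ 96.13 km/s

Final answer: vₚ = 1033 km/s, vₐ = 96.13 km/s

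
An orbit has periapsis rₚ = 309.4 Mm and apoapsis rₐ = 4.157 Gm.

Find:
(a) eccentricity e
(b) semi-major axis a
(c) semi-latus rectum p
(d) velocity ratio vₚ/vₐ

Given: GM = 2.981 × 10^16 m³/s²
rₚ = 309.4 Mm = 3.094 × 10^8 m
rₐ = 4.157 Gm = 4.157 × 10^9 m
GM = 2.981 × 10^16 m³/s²
a = (rₚ + rₐ)/2 = 2.2332 × 10^9 m
e = (rₐ − rₚ)/(rₐ + rₚ) = (3.8476 × 10^9) / (4.4664 × 10^9) = 0.861454
(a) e = 0.861454 ≈ 0.8615
(b) a = 2.2332 × 10^9 m ≈ 2.233 Gm
(c) 1 − e² = 0.257896;  p = a(1 − e²) = 2.2332 × 10^9 × 0.257896 = 5.75934 × 10^8 m ≈ 575.9 Mm
(d) vₚ/vₐ = rₐ/rₚ (angular momentum) = (4.157 × 10^9) / (3.094 × 10^8) = 13.4357 ≈ 13.44

Final answer:
(a) eccentricity e = 0.8615
(b) semi-major axis a = 2.233 Gm
(c) semi-latus rectum p = 575.9 Mm
(d) velocity ratio vₚ/vₐ = 13.44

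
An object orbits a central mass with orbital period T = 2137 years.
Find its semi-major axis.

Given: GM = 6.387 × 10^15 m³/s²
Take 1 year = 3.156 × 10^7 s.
T = 2137 years = 6.74437 × 10^10 s
GM = 6.387 × 10^15 m³/s²
Kepler's third law: a³ = GM T² / (4π²)
T² = 4.54866 × 10^21 s²
a³ = (6.387 × 10^15) × (4.54866 × 10^21) / (4π²) = 7.35902 × 10^35 m³
a = (a³)^(1/3) = 9.02832 × 10^11 m ≈ 9.028 × 10^11 m

Final answer: 9.028 × 10^11 m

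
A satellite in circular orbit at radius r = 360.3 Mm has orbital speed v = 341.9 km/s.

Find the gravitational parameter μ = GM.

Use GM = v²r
r = 360.3 Mm = 3.603 × 10^8 m
v = 341.9 km/s = 341900 m/s
v² = 1.16896 × 10^11 m²/s²
GM = v²r = 1.16896 × 10^11 × 3.603 × 10^8 = 4.21175 × 10^19 m³/s²
GM ≈ 4.212 × 10^19 m³/s²

Final answer: GM = 4.212 × 10^19 m³/s²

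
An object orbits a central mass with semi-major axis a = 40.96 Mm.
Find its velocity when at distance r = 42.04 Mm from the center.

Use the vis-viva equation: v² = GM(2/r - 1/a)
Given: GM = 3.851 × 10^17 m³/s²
a = 40.96 Mm = 4.096 × 10^7 m
r = 42.04 Mm = 4.204 × 10^7 m
GM = 3.851 × 10^17 m³/s²
2/r − 1/a = 4.75737 × 10^-8 − 2.44141 × 10^-8 = 2.31597 × 10^-8 m⁻¹
v² = GM (2/r − 1/a) = 8.91879 × 10^9 m²/s²
v = 94439.4 m/s ≈ 94.44 km/s

Final answer: 94.44 km/s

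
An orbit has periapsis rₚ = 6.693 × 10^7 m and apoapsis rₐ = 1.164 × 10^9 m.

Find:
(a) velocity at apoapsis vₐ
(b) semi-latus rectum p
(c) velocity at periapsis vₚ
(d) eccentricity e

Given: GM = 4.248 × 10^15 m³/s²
rₚ = 6.693 × 10^7 m
rₐ = 1.164 × 10^9 m
GM = 4.248 × 10^15 m³/s²
a = (rₚ + rₐ)/2 = 6.15465 × 10^8 m
e = (rₐ − rₚ)/(rₐ + rₚ) = (1.09707 × 10^9) / (1.23093 × 10^9) = 0.891253
(a) vₐ² = GM (2/rₐ − 1/a) = 4.248 × 10^15 × (1.71821 × 10^-9 − 1.62479 × 10^-9) = 396871 m²/s²;  vₐ = 629.977 m/s ≈ 630 m/s
(b) 1 − e² = 0.205668;  p = a(1 − e²) = 6.15465 × 10^8 × 0.205668 = 1.26582 × 10^8 m ≈ 1.266 × 10^8 m
(c) vₚ² = GM (2/rₚ − 1/a) = 4.248 × 10^15 × (2.9882 × 10^-8 − 1.62479 × 10^-9) = 1.20036 × 10^8 m²/s²;  vₚ = 10956.1 m/s ≈ 10.96 km/s
(d) e = 0.891253 ≈ 0.8913

Final answer:
(a) velocity at apoapsis vₐ = 630 m/s
(b) semi-latus rectum p = 1.266 × 10^8 m
(c) velocity at periapsis vₚ = 10.96 km/s
(d) eccentricity e = 0.8913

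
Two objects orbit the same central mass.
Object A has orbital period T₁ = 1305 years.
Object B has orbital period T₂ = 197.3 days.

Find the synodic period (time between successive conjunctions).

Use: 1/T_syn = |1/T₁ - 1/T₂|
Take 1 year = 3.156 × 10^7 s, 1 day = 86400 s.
T₁ = 1305 years = 4.11858 × 10^10 s
T₂ = 197.3 days = 1.70467 × 10^7 s
1/T₁ = 2.42802 × 10^-11 s⁻¹
1/T₂ = 5.86623 × 10^-8 s⁻¹
|1/T₁ − 1/T₂| = 5.8638 × 10^-8 s⁻¹
T_syn = 1 / |1/T₁ − 1/T₂| = 1.70538 × 10^7 s ≈ 197.4 days

Final answer: T_syn = 197.4 days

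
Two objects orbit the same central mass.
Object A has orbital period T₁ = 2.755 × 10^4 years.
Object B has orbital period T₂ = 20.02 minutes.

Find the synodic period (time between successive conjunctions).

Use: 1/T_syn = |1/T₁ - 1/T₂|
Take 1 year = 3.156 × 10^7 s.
T₁ = 2.755 × 10^4 years = 8.69478 × 10^11 s
T₂ = 20.02 minutes = 1201.2 s
1/T₁ = 1.15012 × 10^-12 s⁻¹
1/T₂ = 0.000832501 s⁻¹
|1/T₁ − 1/T₂| = 0.000832501 s⁻¹
T_syn = 1 / |1/T₁ − 1/T₂| = 1201.2 s ≈ 20.02 minutes

Final answer: T_syn = 20.02 minutes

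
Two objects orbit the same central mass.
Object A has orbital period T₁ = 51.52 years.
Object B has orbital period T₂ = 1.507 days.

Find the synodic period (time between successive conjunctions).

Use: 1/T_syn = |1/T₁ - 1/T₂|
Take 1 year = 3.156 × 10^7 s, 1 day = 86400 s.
T₁ = 51.52 years = 1.62597 × 10^9 s
T₂ = 1.507 days = 130205 s
1/T₁ = 6.15017 × 10^-10 s⁻¹
1/T₂ = 7.68021 × 10^-6 s⁻¹
|1/T₁ − 1/T₂| = 7.67959 × 10^-6 s⁻¹
T_syn = 1 / |1/T₁ − 1/T₂| = 130215 s ≈ 1.507 days

Final answer: T_syn = 1.507 days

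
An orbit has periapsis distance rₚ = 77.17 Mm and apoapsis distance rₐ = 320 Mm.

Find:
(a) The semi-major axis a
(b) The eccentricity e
rₚ = 77.17 Mm = 7.717 × 10^7 m
rₐ = 320 Mm = 3.2 × 10^8 m
(a) a = (rₚ + rₐ)/2 = 1.98585 × 10^8 m ≈ 198.6 Mm
(b) e = (rₐ − rₚ)/(rₐ + rₚ) = (2.4283 × 10^8) / (3.9717 × 10^8) = 0.611401

Final answer:
(a) a = 198.6 Mm
(b) e = 0.6114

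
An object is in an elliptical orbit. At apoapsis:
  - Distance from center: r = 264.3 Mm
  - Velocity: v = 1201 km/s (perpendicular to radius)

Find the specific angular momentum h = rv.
r = 264.3 Mm = 2.643 × 10^8 m
v = 1201 km/s = 1.201 × 10^6 m/s
h = rv = 2.643 × 10^8 × 1.201 × 10^6 = 3.17424 × 10^14 m²/s ≈ 3.174 × 10^14 m²/s

Final answer: h = 3.174 × 10^14 m²/s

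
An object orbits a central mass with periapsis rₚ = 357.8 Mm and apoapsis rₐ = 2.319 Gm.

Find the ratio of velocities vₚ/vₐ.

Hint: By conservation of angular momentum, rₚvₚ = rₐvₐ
rₚ = 357.8 Mm = 3.578 × 10^8 m
rₐ = 2.319 Gm = 2.319 × 10^9 m
rₚvₚ = rₐvₐ  ⇒  vₚ/vₐ = rₐ/rₚ
vₚ/vₐ = (2.319 × 10^9) / (3.578 × 10^8) = 6.48127

Final answer: vₚ/vₐ = 6.481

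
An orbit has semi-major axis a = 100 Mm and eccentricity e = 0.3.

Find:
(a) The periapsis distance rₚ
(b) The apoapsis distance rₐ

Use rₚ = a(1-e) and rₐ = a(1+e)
a = 100 Mm = 1 × 10^8 m
e = 0.3:  1 − e = 0.7,  1 + e = 1.3
(a) rₚ = a(1 − e) = 1 × 10^8 m × 0.7 = 7 × 10^7 m ≈ 70 Mm
(b) rₐ = a(1 + e) = 1 × 10^8 m × 1.3 = 1.3 × 10^8 m ≈ 130 Mm

Final answer:
(a) rₚ = 70 Mm
(b) rₐ = 130 Mm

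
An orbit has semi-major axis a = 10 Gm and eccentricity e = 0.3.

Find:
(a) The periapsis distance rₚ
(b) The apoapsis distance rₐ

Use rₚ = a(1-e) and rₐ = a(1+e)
a = 10 Gm = 1 × 10^10 m
e = 0.3:  1 − e = 0.7,  1 + e = 1.3
(a) rₚ = a(1 − e) = 1 × 10^10 m × 0.7 = 7 × 10^9 m ≈ 7 Gm
(b) rₐ = a(1 + e) = 1 × 10^10 m × 1.3 = 1.3 × 10^10 m ≈ 13 Gm

Final answer:
(a) rₚ = 7 Gm
(b) rₐ = 13 Gm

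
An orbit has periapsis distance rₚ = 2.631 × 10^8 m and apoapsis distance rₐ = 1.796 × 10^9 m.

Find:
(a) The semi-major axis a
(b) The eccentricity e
rₚ = 2.631 × 10^8 m
rₐ = 1.796 × 10^9 m
(a) a = (rₚ + rₐ)/2 = 1.02955 × 10^9 m ≈ 1.03 × 10^9 m
(b) e = (rₐ − rₚ)/(rₐ + rₚ) = (1.5329 × 10^9) / (2.0591 × 10^9) = 0.744451

Final answer:
(a) a = 1.03 × 10^9 m
(b) e = 0.7445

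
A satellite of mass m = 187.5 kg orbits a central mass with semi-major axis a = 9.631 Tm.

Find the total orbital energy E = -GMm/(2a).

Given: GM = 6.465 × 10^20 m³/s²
a = 9.631 Tm = 9.631 × 10^12 m
GM = 6.465 × 10^20 m³/s²
2a = 1.9262 × 10^13 m
GMm = 6.465 × 10^20 × 187.5 = 1.21219 × 10^23 m³·kg/s²
E = −GMm/(2a) = -6.29315 × 10^9 J ≈ -6.293 GJ

Final answer: -6.293 GJ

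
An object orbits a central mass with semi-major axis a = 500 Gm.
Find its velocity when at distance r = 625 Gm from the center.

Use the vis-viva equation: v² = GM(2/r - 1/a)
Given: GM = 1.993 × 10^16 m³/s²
a = 500 Gm = 5 × 10^11 m
r = 625 Gm = 6.25 × 10^11 m
GM = 1.993 × 10^16 m³/s²
2/r − 1/a = 3.2 × 10^-12 − 2 × 10^-12 = 1.2 × 10^-12 m⁻¹
v² = GM (2/r − 1/a) = 23916 m²/s²
v = 154.648 m/s ≈ 154.6 m/s

Final answer: 154.6 m/s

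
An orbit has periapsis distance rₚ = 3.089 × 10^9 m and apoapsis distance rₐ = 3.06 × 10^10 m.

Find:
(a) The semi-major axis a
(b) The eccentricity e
rₚ = 3.089 × 10^9 m
rₐ = 3.06 × 10^10 m
(a) a = (rₚ + rₐ)/2 = 1.68445 × 10^10 m ≈ 1.684 × 10^10 m
(b) e = (rₐ − rₚ)/(rₐ + rₚ) = (2.7511 × 10^10) / (3.3689 × 10^10) = 0.816617

Final answer:
(a) a = 1.684 × 10^10 m
(b) e = 0.8166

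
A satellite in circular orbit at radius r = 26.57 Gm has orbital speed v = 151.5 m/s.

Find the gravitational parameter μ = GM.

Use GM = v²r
r = 26.57 Gm = 2.657 × 10^10 m
v = 151.5 m/s
v² = 22952.2 m²/s²
GM = v²r = 22952.2 × 2.657 × 10^10 = 6.09841 × 10^14 m³/s²
GM ≈ 6.098 × 10^14 m³/s²

Final answer: GM = 6.098 × 10^14 m³/s²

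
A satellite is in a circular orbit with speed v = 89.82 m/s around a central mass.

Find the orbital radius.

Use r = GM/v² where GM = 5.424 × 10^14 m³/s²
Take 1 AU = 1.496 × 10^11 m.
v = 89.82 m/s
GM = 5.424 × 10^14 m³/s²
v² = 8067.63 m²/s²
r = GM/v² = (5.424 × 10^14) / 8067.63 = 6.72316 × 10^10 m ≈ 0.4494 AU

Final answer: 0.4494 AU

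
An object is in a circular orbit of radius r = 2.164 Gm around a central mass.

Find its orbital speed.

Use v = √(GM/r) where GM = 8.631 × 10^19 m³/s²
r = 2.164 Gm = 2.164 × 10^9 m
GM = 8.631 × 10^19 m³/s²
GM/r = (8.631 × 10^19) / (2.164 × 10^9) = 3.98845 × 10^10 m²/s²
v = √(GM/r) = 199711 m/s ≈ 199.7 km/s

Final answer: 199.7 km/s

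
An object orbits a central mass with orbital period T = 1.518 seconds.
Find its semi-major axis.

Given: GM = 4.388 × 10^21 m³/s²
T = 1.518 seconds
GM = 4.388 × 10^21 m³/s²
Kepler's third law: a³ = GM T² / (4π²)
T² = 2.30432 s²
a³ = (4.388 × 10^21) × 2.30432 / (4π²) = 2.56124 × 10^20 m³
a = (a³)^(1/3) = 6.35063 × 10^6 m ≈ 6.351 × 10^6 m

Final answer: 6.351 × 10^6 m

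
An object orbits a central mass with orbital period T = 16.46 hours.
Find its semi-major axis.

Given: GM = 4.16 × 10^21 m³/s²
T = 16.46 hours = 59256 s
GM = 4.16 × 10^21 m³/s²
Kepler's third law: a³ = GM T² / (4π²)
T² = 3.51127 × 10^9 s²
a³ = (4.16 × 10^21) × (3.51127 × 10^9) / (4π²) = 3.69997 × 10^29 m³
a = (a³)^(1/3) = 7.17904 × 10^9 m ≈ 7.179 Gm

Final answer: 7.179 Gm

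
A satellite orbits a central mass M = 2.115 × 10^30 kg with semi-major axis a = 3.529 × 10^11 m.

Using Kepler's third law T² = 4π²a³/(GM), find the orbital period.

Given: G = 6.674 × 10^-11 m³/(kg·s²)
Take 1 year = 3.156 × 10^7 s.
M = 2.115 × 10^30 kg
GM = G × M = 6.674 × 10^-11 × 2.115 × 10^30 = 1.41155 × 10^20 m³/s²
a = 3.529 × 10^11 m
a³ = 4.39496 × 10^34 m³
T = 2π √(a³/GM) = 2π √((4.39496 × 10^34) / (1.41155 × 10^20)) = 2π × 1.76453 × 10^7 s
T = 1.10869 × 10^8 s ≈ 3.513 years

Final answer: 3.513 years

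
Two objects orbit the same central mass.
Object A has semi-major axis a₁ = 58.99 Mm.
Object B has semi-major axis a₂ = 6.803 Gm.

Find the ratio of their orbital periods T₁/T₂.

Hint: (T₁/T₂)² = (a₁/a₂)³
a₁ = 58.99 Mm = 5.899 × 10^7 m
a₂ = 6.803 Gm = 6.803 × 10^9 m
a₁/a₂ = 0.00867117
T₁/T₂ = (a₁/a₂)^(3/2) = (0.00867117)^1.5 = 0.000807452

Final answer: T₁/T₂ = 0.0008075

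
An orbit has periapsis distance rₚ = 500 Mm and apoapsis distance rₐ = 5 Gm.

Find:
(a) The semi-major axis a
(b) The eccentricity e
rₚ = 500 Mm = 5 × 10^8 m
rₐ = 5 Gm = 5 × 10^9 m
(a) a = (rₚ + rₐ)/2 = 2.75 × 10^9 m ≈ 2.75 Gm
(b) e = (rₐ − rₚ)/(rₐ + rₚ) = (4.5 × 10^9) / (5.5 × 10^9) = 0.818182

Final answer:
(a) a = 2.75 Gm
(b) e = 0.8182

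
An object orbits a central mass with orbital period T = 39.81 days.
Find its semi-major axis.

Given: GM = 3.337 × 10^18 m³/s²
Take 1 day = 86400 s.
T = 39.81 days = 3.43958 × 10^6 s
GM = 3.337 × 10^18 m³/s²
Kepler's third law: a³ = GM T² / (4π²)
T² = 1.18307 × 10^13 s²
a³ = (3.337 × 10^18) × (1.18307 × 10^13) / (4π²) = 1.00002 × 10^30 m³
a = (a³)^(1/3) = 1.00001 × 10^10 m ≈ 10 Gm

Final answer: 10 Gm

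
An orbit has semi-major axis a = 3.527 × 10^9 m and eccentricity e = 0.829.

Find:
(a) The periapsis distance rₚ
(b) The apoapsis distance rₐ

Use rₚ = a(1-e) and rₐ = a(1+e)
a = 3.527 × 10^9 m
e = 0.829:  1 − e = 0.171,  1 + e = 1.829
(a) rₚ = a(1 − e) = 3.527 × 10^9 m × 0.171 = 6.03117 × 10^8 m ≈ 6.031 × 10^8 m
(b) rₐ = a(1 + e) = 3.527 × 10^9 m × 1.829 = 6.45088 × 10^9 m ≈ 6.451 × 10^9 m

Final answer:
(a) rₚ = 6.031 × 10^8 m
(b) rₐ = 6.451 × 10^9 m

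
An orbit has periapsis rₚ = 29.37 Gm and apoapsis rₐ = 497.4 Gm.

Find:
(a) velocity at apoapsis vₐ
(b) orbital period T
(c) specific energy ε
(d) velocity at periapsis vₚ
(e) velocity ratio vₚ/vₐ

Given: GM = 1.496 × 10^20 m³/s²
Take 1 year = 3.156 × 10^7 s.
rₚ = 29.37 Gm = 2.937 × 10^10 m
rₐ = 497.4 Gm = 4.974 × 10^11 m
GM = 1.496 × 10^20 m³/s²
a = (rₚ + rₐ)/2 = 2.63385 × 10^11 m
e = (rₐ − rₚ)/(rₐ + rₚ) = (4.6803 × 10^11) / (5.2677 × 10^11) = 0.88849
(a) vₐ² = GM (2/rₐ − 1/a) = 1.496 × 10^20 × (4.02091 × 10^-12 − 3.79672 × 10^-12) = 3.35381 × 10^7 m²/s²;  vₐ = 5791.21 m/s ≈ 5.791 km/s
(b) a³ = 1.82715 × 10^34 m³;  T = 2π √(a³/GM) = 2π × 1.10515 × 10^7 s = 6.94385 × 10^7 s ≈ 2.2 years
(c) 2a = 5.2677 × 10^11 m;  ε = −GM/(2a) = -2.83995 × 10^8 J/kg ≈ -284 MJ/kg
(d) vₚ² = GM (2/rₚ − 1/a) = 1.496 × 10^20 × (6.80967 × 10^-11 − 3.79672 × 10^-12) = 9.61928 × 10^9 m²/s²;  vₚ = 98077.9 m/s ≈ 98.08 km/s
(e) vₚ/vₐ = rₐ/rₚ (angular momentum) = (4.974 × 10^11) / (2.937 × 10^10) = 16.9356 ≈ 16.94

Final answer:
(a) velocity at apoapsis vₐ = 5.791 km/s
(b) orbital period T = 2.2 years
(c) specific energy ε = -284 MJ/kg
(d) velocity at periapsis vₚ = 98.08 km/s
(e) velocity ratio vₚ/vₐ = 16.94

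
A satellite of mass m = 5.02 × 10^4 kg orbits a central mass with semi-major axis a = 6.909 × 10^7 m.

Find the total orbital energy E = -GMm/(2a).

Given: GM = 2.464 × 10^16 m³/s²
a = 6.909 × 10^7 m
GM = 2.464 × 10^16 m³/s²
2a = 1.3818 × 10^8 m
GMm = 2.464 × 10^16 × 50200 = 1.23693 × 10^21 m³·kg/s²
E = −GMm/(2a) = -8.95157 × 10^12 J ≈ -8.952 TJ

Final answer: -8.952 TJ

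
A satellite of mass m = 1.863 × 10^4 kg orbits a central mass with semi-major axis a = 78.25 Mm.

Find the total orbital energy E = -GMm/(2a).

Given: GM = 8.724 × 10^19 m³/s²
a = 78.25 Mm = 7.825 × 10^7 m
GM = 8.724 × 10^19 m³/s²
2a = 1.565 × 10^8 m
GMm = 8.724 × 10^19 × 18630 = 1.62528 × 10^24 m³·kg/s²
E = −GMm/(2a) = -1.03852 × 10^16 J ≈ -10.39 PJ

Final answer: -10.39 PJ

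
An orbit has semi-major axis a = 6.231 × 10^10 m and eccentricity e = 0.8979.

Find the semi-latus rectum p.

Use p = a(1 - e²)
a = 6.231 × 10^10 m
e = 0.8979,  e² = 0.806224,  1 − e² = 0.193776
p = a(1 − e²) = 6.231 × 10^10 m × 0.193776 = 1.20742 × 10^10 m ≈ 1.207 × 10^10 m

Final answer: p = 1.207 × 10^10 m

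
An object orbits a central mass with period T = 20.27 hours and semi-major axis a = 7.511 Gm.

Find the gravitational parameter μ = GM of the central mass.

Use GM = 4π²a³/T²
T = 20.27 hours = 72972 s
a = 7.511 Gm = 7.511 × 10^9 m
a³ = 4.23734 × 10^29 m³
T² = 5.32491 × 10^9 s²
GM = 4π² × (4.23734 × 10^29) / (5.32491 × 10^9) = 3.14153 × 10^21 m³/s²
GM ≈ 3.142 × 10^21 m³/s²

Final answer: GM = 3.142 × 10^21 m³/s²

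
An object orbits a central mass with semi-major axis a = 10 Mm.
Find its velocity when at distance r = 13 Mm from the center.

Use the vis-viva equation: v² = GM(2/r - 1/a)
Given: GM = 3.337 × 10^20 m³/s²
a = 10 Mm = 1 × 10^7 m
r = 13 Mm = 1.3 × 10^7 m
GM = 3.337 × 10^20 m³/s²
2/r − 1/a = 1.53846 × 10^-7 − 1 × 10^-7 = 5.38462 × 10^-8 m⁻¹
v² = GM (2/r − 1/a) = 1.79685 × 10^13 m²/s²
v = 4.23892 × 10^6 m/s ≈ 4239 km/s

Final answer: 4239 km/s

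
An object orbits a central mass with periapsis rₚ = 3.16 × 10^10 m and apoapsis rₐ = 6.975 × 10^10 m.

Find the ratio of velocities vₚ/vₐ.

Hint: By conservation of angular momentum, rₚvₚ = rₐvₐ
rₚ = 3.16 × 10^10 m
rₐ = 6.975 × 10^10 m
rₚvₚ = rₐvₐ  ⇒  vₚ/vₐ = rₐ/rₚ
vₚ/vₐ = (6.975 × 10^10) / (3.16 × 10^10) = 2.20728

Final answer: vₚ/vₐ = 2.207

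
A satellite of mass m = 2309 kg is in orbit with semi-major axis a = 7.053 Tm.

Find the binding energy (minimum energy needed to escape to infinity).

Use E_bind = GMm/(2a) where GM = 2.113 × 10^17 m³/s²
a = 7.053 Tm = 7.053 × 10^12 m
GM = 2.113 × 10^17 m³/s²
m = 2309 kg
GMm = 2.113 × 10^17 × 2309 = 4.87892 × 10^20 m³·kg/s²
2a = 1.4106 × 10^13 m
E_bind = GMm/(2a) = 3.45875 × 10^7 J ≈ 34.59 MJ

Final answer: 34.59 MJ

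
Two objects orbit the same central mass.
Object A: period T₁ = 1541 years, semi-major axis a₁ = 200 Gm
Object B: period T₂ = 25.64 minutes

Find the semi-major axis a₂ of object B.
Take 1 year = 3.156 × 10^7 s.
T₁ = 1541 years = 4.8634 × 10^10 s
T₂ = 25.64 minutes = 1538.4 s
a₁ = 200 Gm = 2 × 10^11 m
Kepler's third law: (T₂/T₁)² = (a₂/a₁)³  ⇒  a₂ = a₁ (T₂/T₁)^(2/3)
T₂/T₁ = 3.16322 × 10^-8
(T₂/T₁)^(2/3) = 1.0002 × 10^-5
a₂ = 2 × 10^11 m × 1.0002 × 10^-5 = 2.0004 × 10^6 m ≈ 2 Mm

Final answer: a₂ = 2 Mm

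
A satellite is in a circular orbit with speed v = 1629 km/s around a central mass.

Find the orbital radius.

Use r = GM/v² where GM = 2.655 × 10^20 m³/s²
v = 1629 km/s = 1.629 × 10^6 m/s
GM = 2.655 × 10^20 m³/s²
v² = 2.65364 × 10^12 m²/s²
r = GM/v² = (2.655 × 10^20) / (2.65364 × 10^12) = 1.00051 × 10^8 m ≈ 100.1 Mm

Final answer: 100.1 Mm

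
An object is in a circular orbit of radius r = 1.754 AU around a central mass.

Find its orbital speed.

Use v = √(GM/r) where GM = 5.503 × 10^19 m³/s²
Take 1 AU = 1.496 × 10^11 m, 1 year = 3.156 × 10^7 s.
r = 1.754 AU = 2.62398 × 10^11 m
GM = 5.503 × 10^19 m³/s²
GM/r = (5.503 × 10^19) / (2.62398 × 10^11) = 2.09719 × 10^8 m²/s²
v = √(GM/r) = 14481.7 m/s ≈ 3.055 AU/year

Final answer: 3.055 AU/year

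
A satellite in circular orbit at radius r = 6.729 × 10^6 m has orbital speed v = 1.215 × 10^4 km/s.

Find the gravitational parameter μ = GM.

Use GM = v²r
r = 6.729 × 10^6 m
v = 1.215 × 10^4 km/s = 1.215 × 10^7 m/s
v² = 1.47622 × 10^14 m²/s²
GM = v²r = 1.47622 × 10^14 × 6.729 × 10^6 = 9.93352 × 10^20 m³/s²
GM ≈ 9.934 × 10^20 m³/s²

Final answer: GM = 9.934 × 10^20 m³/s²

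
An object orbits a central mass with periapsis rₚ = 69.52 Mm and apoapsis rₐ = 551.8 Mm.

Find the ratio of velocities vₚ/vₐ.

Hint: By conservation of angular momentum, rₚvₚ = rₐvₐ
rₚ = 69.52 Mm = 6.952 × 10^7 m
rₐ = 551.8 Mm = 5.518 × 10^8 m
rₚvₚ = rₐvₐ  ⇒  vₚ/vₐ = rₐ/rₚ
vₚ/vₐ = (5.518 × 10^8) / (6.952 × 10^7) = 7.93728

Final answer: vₚ/vₐ = 7.937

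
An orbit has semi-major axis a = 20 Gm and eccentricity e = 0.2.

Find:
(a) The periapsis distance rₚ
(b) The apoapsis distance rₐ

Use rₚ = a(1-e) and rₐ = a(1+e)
a = 20 Gm = 2 × 10^10 m
e = 0.2:  1 − e = 0.8,  1 + e = 1.2
(a) rₚ = a(1 − e) = 2 × 10^10 m × 0.8 = 1.6 × 10^10 m ≈ 16 Gm
(b) rₐ = a(1 + e) = 2 × 10^10 m × 1.2 = 2.4 × 10^10 m ≈ 24 Gm

Final answer:
(a) rₚ = 16 Gm
(b) rₐ = 24 Gm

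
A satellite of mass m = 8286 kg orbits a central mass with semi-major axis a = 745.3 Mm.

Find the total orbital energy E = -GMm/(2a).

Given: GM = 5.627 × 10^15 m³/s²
a = 745.3 Mm = 7.453 × 10^8 m
GM = 5.627 × 10^15 m³/s²
2a = 1.4906 × 10^9 m
GMm = 5.627 × 10^15 × 8286 = 4.66253 × 10^19 m³·kg/s²
E = −GMm/(2a) = -3.12796 × 10^10 J ≈ -31.28 GJ

Final answer: -31.28 GJ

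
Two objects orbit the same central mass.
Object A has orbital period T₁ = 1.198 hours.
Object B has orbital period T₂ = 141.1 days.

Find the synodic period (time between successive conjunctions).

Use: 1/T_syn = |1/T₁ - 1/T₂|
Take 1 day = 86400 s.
T₁ = 1.198 hours = 4312.8 s
T₂ = 141.1 days = 1.2191 × 10^7 s
1/T₁ = 0.000231868 s⁻¹
1/T₂ = 8.20275 × 10^-8 s⁻¹
|1/T₁ − 1/T₂| = 0.000231786 s⁻¹
T_syn = 1 / |1/T₁ − 1/T₂| = 4314.33 s ≈ 1.198 hours

Final answer: T_syn = 1.198 hours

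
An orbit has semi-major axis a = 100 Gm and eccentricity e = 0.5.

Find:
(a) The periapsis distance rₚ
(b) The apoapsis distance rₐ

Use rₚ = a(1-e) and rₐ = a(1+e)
a = 100 Gm = 1 × 10^11 m
e = 0.5:  1 − e = 0.5,  1 + e = 1.5
(a) rₚ = a(1 − e) = 1 × 10^11 m × 0.5 = 5 × 10^10 m ≈ 50 Gm
(b) rₐ = a(1 + e) = 1 × 10^11 m × 1.5 = 1.5 × 10^11 m ≈ 150 Gm

Final answer:
(a) rₚ = 50 Gm
(b) rₐ = 150 Gm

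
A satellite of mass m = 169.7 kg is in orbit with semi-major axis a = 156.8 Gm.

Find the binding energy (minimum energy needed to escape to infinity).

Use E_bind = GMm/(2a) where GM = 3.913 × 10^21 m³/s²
a = 156.8 Gm = 1.568 × 10^11 m
GM = 3.913 × 10^21 m³/s²
m = 169.7 kg
GMm = 3.913 × 10^21 × 169.7 = 6.64036 × 10^23 m³·kg/s²
2a = 3.136 × 10^11 m
E_bind = GMm/(2a) = 2.11746 × 10^12 J ≈ 2.117 TJ

Final answer: 2.117 TJ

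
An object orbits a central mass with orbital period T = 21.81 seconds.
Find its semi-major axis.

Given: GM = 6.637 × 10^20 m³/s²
T = 21.81 seconds
GM = 6.637 × 10^20 m³/s²
Kepler's third law: a³ = GM T² / (4π²)
T² = 475.676 s²
a³ = (6.637 × 10^20) × 475.676 / (4π²) = 7.99693 × 10^21 m³
a = (a³)^(1/3) = 1.99974 × 10^7 m ≈ 20 Mm

Final answer: 20 Mm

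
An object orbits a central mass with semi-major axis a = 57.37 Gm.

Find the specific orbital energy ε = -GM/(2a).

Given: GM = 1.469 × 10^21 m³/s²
a = 57.37 Gm = 5.737 × 10^10 m
GM = 1.469 × 10^21 m³/s²
2a = 1.1474 × 10^11 m
ε = −GM/(2a) = -1.28029 × 10^10 J/kg ≈ -12.8 GJ/kg

Final answer: -12.8 GJ/kg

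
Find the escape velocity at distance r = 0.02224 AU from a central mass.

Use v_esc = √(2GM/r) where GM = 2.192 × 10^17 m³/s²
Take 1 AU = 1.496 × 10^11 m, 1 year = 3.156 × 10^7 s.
r = 0.02224 AU = 3.3271 × 10^9 m
GM = 2.192 × 10^17 m³/s²
2GM/r = 2 × (2.192 × 10^17) / (3.3271 × 10^9) = 1.31766 × 10^8 m²/s²
v_esc = √(2GM/r) = 11478.9 m/s ≈ 2.422 AU/year

Final answer: 2.422 AU/year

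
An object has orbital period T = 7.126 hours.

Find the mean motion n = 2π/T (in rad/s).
T = 7.126 hours = 25653.6 s
n = 2π / 25653.6 s = 0.000244924 rad/s ≈ 0.0002449 rad/s

Final answer: n = 0.0002449 rad/s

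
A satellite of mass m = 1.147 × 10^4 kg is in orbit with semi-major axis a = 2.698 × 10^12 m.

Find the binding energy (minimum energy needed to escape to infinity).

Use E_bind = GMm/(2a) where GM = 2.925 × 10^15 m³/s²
a = 2.698 × 10^12 m
GM = 2.925 × 10^15 m³/s²
m = 1.147 × 10^4 kg
GMm = 2.925 × 10^15 × 11470 = 3.35498 × 10^19 m³·kg/s²
2a = 5.396 × 10^12 m
E_bind = GMm/(2a) = 6.21752 × 10^6 J ≈ 6.218 MJ

Final answer: 6.218 MJ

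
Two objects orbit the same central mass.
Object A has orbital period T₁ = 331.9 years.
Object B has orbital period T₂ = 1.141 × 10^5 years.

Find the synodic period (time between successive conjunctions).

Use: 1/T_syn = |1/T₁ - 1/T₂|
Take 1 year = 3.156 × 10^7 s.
T₁ = 331.9 years = 1.04748 × 10^10 s
T₂ = 1.141 × 10^5 years = 3.601 × 10^12 s
1/T₁ = 9.54675 × 10^-11 s⁻¹
1/T₂ = 2.77701 × 10^-13 s⁻¹
|1/T₁ − 1/T₂| = 9.51898 × 10^-11 s⁻¹
T_syn = 1 / |1/T₁ − 1/T₂| = 1.05053 × 10^10 s ≈ 332.9 years

Final answer: T_syn = 332.9 years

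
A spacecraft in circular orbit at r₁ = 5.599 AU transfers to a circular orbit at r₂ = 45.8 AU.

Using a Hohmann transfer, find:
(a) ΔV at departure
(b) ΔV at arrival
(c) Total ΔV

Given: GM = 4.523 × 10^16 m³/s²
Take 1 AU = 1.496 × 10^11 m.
r₁ = 5.599 AU = 8.3761 × 10^11 m
r₂ = 45.8 AU = 6.85168 × 10^12 m
GM = 4.523 × 10^16 m³/s²
Transfer ellipse: a_t = (r₁ + r₂)/2 = 3.84465 × 10^12 m
Circular speed at r₁: v₁ = √(GM/r₁) = 232.377 m/s
Transfer speed at r₁ (periapsis): v₁ₜ = √(GM(2/r₁ − 1/a_t)) = 310.215 m/s
(a) ΔV₁ = v₁ₜ − v₁ = 77.8384 m/s ≈ 77.84 m/s
Circular speed at r₂: v₂ = √(GM/r₂) = 81.2484 m/s
Transfer speed at r₂ (apoapsis): v₂ₜ = √(GM(2/r₂ − 1/a_t)) = 37.9234 m/s
(b) ΔV₂ = v₂ − v₂ₜ = 43.325 m/s ≈ 43.32 m/s
(c) ΔV_total = ΔV₁ + ΔV₂ = 121.163 m/s ≈ 121.2 m/s

Final answer:
(a) ΔV₁ = 77.84 m/s
(b) ΔV₂ = 43.32 m/s
(c) ΔV_total = 121.2 m/s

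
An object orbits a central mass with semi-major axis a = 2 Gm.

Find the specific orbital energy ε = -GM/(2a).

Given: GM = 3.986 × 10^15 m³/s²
a = 2 Gm = 2 × 10^9 m
GM = 3.986 × 10^15 m³/s²
2a = 4 × 10^9 m
ε = −GM/(2a) = -996500 J/kg ≈ -996.5 kJ/kg

Final answer: -996.5 kJ/kg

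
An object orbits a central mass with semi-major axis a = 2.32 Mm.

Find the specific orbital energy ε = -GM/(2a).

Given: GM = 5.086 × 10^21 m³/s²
a = 2.32 Mm = 2.32 × 10^6 m
GM = 5.086 × 10^21 m³/s²
2a = 4.64 × 10^6 m
ε = −GM/(2a) = -1.09612 × 10^15 J/kg ≈ -1.096 × 10^6 GJ/kg

Final answer: -1.096 × 10^6 GJ/kg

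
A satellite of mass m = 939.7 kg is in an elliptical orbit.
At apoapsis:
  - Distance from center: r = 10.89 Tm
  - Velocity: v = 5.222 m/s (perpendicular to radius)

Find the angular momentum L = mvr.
r = 10.89 Tm = 1.089 × 10^13 m
v = 5.222 m/s
vr = 5.222 × 1.089 × 10^13 = 5.68676 × 10^13 m²/s
L = m × vr = 939.7 × 5.68676 × 10^13 = 5.34385 × 10^16 kg·m²/s ≈ 5.344 × 10^16 kg·m²/s

Final answer: L = 5.344 × 10^16 kg·m²/s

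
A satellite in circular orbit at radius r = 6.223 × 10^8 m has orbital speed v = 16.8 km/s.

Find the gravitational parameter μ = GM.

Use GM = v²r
r = 6.223 × 10^8 m
v = 16.8 km/s = 16800 m/s
v² = 2.8224 × 10^8 m²/s²
GM = v²r = 2.8224 × 10^8 × 6.223 × 10^8 = 1.75638 × 10^17 m³/s²
GM ≈ 1.756 × 10^17 m³/s²

Final answer: GM = 1.756 × 10^17 m³/s²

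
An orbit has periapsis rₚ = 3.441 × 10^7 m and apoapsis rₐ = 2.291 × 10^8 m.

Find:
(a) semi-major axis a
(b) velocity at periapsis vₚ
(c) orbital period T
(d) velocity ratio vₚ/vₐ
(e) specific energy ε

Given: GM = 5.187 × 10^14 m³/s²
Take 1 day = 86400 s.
rₚ = 3.441 × 10^7 m
rₐ = 2.291 × 10^8 m
GM = 5.187 × 10^14 m³/s²
a = (rₚ + rₐ)/2 = 1.31755 × 10^8 m
e = (rₐ − rₚ)/(rₐ + rₚ) = (1.9469 × 10^8) / (2.6351 × 10^8) = 0.738833
(a) a = 1.31755 × 10^8 m ≈ 1.318 × 10^8 m
(b) vₚ² = GM (2/rₚ − 1/a) = 5.187 × 10^14 × (5.81226 × 10^-8 − 7.58984 × 10^-9) = 2.62114 × 10^7 m²/s²;  vₚ = 5119.7 m/s ≈ 5.12 km/s
(c) a³ = 2.28719 × 10^24 m³;  T = 2π √(a³/GM) = 2π × 66403.7 s = 417227 s ≈ 4.829 days
(d) vₚ/vₐ = rₐ/rₚ (angular momentum) = (2.291 × 10^8) / (3.441 × 10^7) = 6.65795 ≈ 6.658
(e) 2a = 2.6351 × 10^8 m;  ε = −GM/(2a) = -1.96843 × 10^6 J/kg ≈ -1.968 MJ/kg

Final answer:
(a) semi-major axis a = 1.318 × 10^8 m
(b) velocity at periapsis vₚ = 5.12 km/s
(c) orbital period T = 4.829 days
(d) velocity ratio vₚ/vₐ = 6.658
(e) specific energy ε = -1.968 MJ/kg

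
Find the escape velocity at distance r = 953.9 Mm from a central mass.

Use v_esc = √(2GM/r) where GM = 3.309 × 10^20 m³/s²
r = 953.9 Mm = 9.539 × 10^8 m
GM = 3.309 × 10^20 m³/s²
2GM/r = 2 × (3.309 × 10^20) / (9.539 × 10^8) = 6.93783 × 10^11 m²/s²
v_esc = √(2GM/r) = 832937 m/s ≈ 832.9 km/s

Final answer: 832.9 km/s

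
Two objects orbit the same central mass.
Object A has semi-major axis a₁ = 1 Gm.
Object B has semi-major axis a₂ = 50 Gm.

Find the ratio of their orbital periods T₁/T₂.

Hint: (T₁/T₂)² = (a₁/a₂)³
a₁ = 1 Gm = 1 × 10^9 m
a₂ = 50 Gm = 5 × 10^10 m
a₁/a₂ = 0.02
T₁/T₂ = (a₁/a₂)^(3/2) = (0.02)^1.5 = 0.00282843

Final answer: T₁/T₂ = 0.002828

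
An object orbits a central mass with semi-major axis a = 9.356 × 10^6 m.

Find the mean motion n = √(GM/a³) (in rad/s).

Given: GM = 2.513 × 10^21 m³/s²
a = 9.356 × 10^6 m
GM = 2.513 × 10^21 m³/s²
a³ = 8.18975 × 10^20 m³
GM/a³ = (2.513 × 10^21) / (8.18975 × 10^20) = 3.06847 s⁻²
n = √(GM/a³) = 1.7517 rad/s ≈ 1.752 rad/s

Final answer: n = 1.752 rad/s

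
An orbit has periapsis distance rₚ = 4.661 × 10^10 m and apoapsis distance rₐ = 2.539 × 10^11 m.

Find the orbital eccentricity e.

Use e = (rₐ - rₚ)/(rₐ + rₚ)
rₚ = 4.661 × 10^10 m
rₐ = 2.539 × 10^11 m
rₐ − rₚ = 2.0729 × 10^11 m
rₐ + rₚ = 3.0051 × 10^11 m
e = (rₐ − rₚ)/(rₐ + rₚ) = 0.689794

Final answer: e = 0.6898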